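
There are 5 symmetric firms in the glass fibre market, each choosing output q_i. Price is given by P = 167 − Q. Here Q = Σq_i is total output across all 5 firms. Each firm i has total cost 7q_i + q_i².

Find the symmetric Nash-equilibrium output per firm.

A representative firm's profit is π_i = q_i(167 − Q) − 7q_i − q_i², with Q = q_i + Σ_{j≠i} q_j.
First-order condition: 160 − 4q_i − Σ_{j≠i} q_j = 0.
With identical firms, set every q_j = q: then 160 − 4q − 4q = 0, i.e. q = 160/8 = 20.

20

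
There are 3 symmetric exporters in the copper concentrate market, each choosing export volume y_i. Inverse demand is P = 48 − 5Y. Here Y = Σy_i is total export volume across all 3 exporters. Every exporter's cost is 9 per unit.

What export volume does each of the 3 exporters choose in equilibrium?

A representative exporter's profit is π_i = y_i(48 − 5Y) − 9y_i, with Y = y_i + Σ_{j≠i} y_j.
First-order condition: 39 − 10y_i − 5Σ_{j≠i} y_j = 0.
Imposing symmetry (y_j = y for all j) turns Σ_{j≠i} y_j into 2y, so 39 = 20y and y = 1.95.

1.95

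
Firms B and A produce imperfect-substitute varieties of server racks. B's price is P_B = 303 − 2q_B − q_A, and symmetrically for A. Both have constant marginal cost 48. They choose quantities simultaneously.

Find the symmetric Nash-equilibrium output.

Firm B's profit: π = q_B(303 − 2q_B − q_A) − 48q_B.
∂π/∂q_B = 255 − 4q_B − q_A = 0 ⇒ q_B = 63.75 − 0.25q_A.
By symmetry q_A = q_B; substituting into the reaction function, 1.25q_B = 63.75 and q_B = 51.

51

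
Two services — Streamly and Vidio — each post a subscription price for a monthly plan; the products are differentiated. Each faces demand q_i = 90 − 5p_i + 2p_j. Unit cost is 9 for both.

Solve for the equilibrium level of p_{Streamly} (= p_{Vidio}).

Streamly's profit: π = (p_{Streamly} − 9)(90 − 5p_{Streamly} + 2p_{Vidio}).
∂π/∂p_{Streamly} = 135 − 10p_{Streamly} + 2p_{Vidio} = 0 ⇒ p_{Streamly} = 13.5 + 0.2p_{Vidio}.
The game is symmetric, so in equilibrium p_{Vidio} = p_{Streamly}: the reaction function gives 0.8p_{Streamly} = 13.5, hence p_{Streamly} = 16.875.

16.875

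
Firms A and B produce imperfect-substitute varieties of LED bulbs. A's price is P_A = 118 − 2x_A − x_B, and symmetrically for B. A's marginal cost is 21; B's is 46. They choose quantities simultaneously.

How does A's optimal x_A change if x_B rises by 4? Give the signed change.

-1

Firm A's profit: π = x_A(118 − 2x_A − x_B) − 21x_A.
∂π/∂x_A = 97 − 4x_A − x_B = 0 ⇒ x_A = 24.25 − 0.25x_B.
The reaction-function slope is −0.25, so a 4-unit rise in x_B moves x_A by −0.25 × 4 = −1. A's best response falls — the actions are strategic substitutes.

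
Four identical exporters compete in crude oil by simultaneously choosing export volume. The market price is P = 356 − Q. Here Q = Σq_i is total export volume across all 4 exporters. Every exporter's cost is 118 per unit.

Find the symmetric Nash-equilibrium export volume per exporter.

47.6

A representative exporter's profit is π_i = q_i(356 − Q) − 118q_i, with Q = q_i + Σ_{j≠i} q_j.
First-order condition: 238 − 2q_i − Σ_{j≠i} q_j = 0.
Imposing symmetry (q_j = q for all j) turns Σ_{j≠i} q_j into 3q, so 238 = 5q and q = 47.6.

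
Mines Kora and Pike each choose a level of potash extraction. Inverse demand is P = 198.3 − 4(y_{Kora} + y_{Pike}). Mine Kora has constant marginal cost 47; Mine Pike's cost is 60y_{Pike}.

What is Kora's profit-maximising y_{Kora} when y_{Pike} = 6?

15.9125

Mine Kora's profit: π = y_{Kora}(198.3 − 4(y_{Kora} + y_{Pike})) − 47y_{Kora}.
∂π/∂y_{Kora} = 151.3 − 8y_{Kora} − 4y_{Pike} = 0, so y_{Kora} = 18.9125 − 0.5y_{Pike}.
At y_{Pike} = 6: y_{Kora} = 18.9125 − 0.5·6 = 15.9125.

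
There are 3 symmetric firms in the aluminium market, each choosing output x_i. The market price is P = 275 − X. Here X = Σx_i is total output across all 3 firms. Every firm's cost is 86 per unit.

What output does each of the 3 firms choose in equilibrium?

47.25

A representative firm's profit is π_i = x_i(275 − X) − 86x_i, with X = x_i + Σ_{j≠i} x_j.
First-order condition: 189 − 2x_i − Σ_{j≠i} x_j = 0.
In a symmetric equilibrium every firm chooses the same x, so Σ_{j≠i} x_j = 2x. The condition becomes 189 − 4x = 0, giving x = 189/4 = 47.25.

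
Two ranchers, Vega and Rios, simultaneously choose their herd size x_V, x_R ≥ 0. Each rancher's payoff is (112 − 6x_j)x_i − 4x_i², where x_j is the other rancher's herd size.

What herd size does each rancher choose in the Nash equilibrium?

8

Vega's payoff is (112 − 6x_R)x_V − 4x_V².
∂π/∂x_V = 112 − 6x_R − 8x_V = 0, so x_V = 14 − 0.75x_R.
Setting x_V = x_R in the reaction function: x_V = 14 − 0.75x_V, so x_V = 14 / 1.75 = 8.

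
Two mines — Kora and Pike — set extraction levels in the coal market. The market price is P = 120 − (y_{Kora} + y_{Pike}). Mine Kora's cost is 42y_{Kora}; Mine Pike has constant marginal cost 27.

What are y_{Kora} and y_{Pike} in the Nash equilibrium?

21, 36

Mine Kora's profit: π = y_{Kora}(120 − (y_{Kora} + y_{Pike})) − 42y_{Kora}.
∂π/∂y_{Kora} = 78 − 2y_{Kora} − y_{Pike} = 0, so y_{Kora} = 39 − 0.5y_{Pike}.
By the same steps for Pike: y_{Pike} = 46.5 − 0.5y_{Kora}.
Solving the two reaction functions simultaneously: (1 − (−0.5)(−0.5))y_{Kora} = 39 − 0.5·46.5, so 0.75y_{Kora} = 15.75 and y_{Kora} = 21.
Then y_{Pike} = 46.5 − 0.5·21 = 36.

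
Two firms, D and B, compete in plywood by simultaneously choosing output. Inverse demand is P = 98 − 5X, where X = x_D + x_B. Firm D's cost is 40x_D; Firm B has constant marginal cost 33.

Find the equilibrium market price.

57

Firm D's profit: π = x_D(98 − 5(x_D + x_B)) − 40x_D.
∂π/∂x_D = 58 − 10x_D − 5x_B = 0, so x_D = 5.8 − 0.5x_B.
By the same steps for B: x_B = 6.5 − 0.5x_D.
Substituting the second reaction function into the first: x_D = 5.8 − 0.5(6.5 − 0.5x_D), which gives 0.75x_D = 2.55 ⇒ x_D = 3.4.
Then x_B = 6.5 − 0.5·3.4 = 4.8.
Equilibrium price: P = 98 − 5·8.2 = 57.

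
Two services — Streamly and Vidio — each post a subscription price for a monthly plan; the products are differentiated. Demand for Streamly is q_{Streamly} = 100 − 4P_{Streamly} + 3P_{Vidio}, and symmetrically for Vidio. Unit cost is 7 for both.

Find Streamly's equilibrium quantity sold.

74.4

Streamly's profit: π = (P_{Streamly} − 7)(100 − 4P_{Streamly} + 3P_{Vidio}).
∂π/∂P_{Streamly} = 128 − 8P_{Streamly} + 3P_{Vidio} = 0 ⇒ P_{Streamly} = 16 + 0.375P_{Vidio}.
Setting P_{Streamly} = P_{Vidio} in the reaction function: P_{Streamly} = 16 + 0.375P_{Streamly}, so P_{Streamly} = 16 / 0.625 = 25.6.
q_{Streamly} = 100 − 4·25.6 + 3·25.6 = 74.4.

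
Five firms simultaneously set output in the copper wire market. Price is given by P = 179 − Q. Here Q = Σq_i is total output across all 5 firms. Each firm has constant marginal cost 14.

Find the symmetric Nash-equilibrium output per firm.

27.5

A representative firm's profit is π_i = q_i(179 − Q) − 14q_i, with Q = q_i + Σ_{j≠i} q_j.
First-order condition: 165 − 2q_i − Σ_{j≠i} q_j = 0.
In a symmetric equilibrium every firm chooses the same q, so Σ_{j≠i} q_j = 4q. The condition becomes 165 − 6q = 0, giving q = 165/6 = 27.5.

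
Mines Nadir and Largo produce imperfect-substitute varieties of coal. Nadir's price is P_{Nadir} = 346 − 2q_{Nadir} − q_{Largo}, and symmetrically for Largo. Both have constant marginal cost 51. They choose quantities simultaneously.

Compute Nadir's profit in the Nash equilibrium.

Mine Nadir's profit: π = q_{Nadir}(346 − 2q_{Nadir} − q_{Largo}) − 51q_{Nadir}.
∂π/∂q_{Nadir} = 295 − 4q_{Nadir} − q_{Largo} = 0 ⇒ q_{Nadir} = 73.75 − 0.25q_{Largo}.
Setting q_{Nadir} = q_{Largo} in the reaction function: q_{Nadir} = 73.75 − 0.25q_{Nadir}, so q_{Nadir} = 73.75 / 1.25 = 59.
P_{Nadir} = 346 − 2·59 − 59 = 169.
Profit = (169 − 51)·59 = 6962.

6962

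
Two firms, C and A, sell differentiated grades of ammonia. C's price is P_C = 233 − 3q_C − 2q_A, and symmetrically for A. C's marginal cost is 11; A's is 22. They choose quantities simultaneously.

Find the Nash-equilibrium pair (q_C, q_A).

Firm C's profit: π = q_C(233 − 3q_C − 2q_A) − 11q_C.
∂π/∂q_C = 222 − 6q_C − 2q_A = 0 ⇒ q_C = 37 − (1/3)q_A.
Similarly q_A = 211/6 − (1/3)q_C.
Solving the two reaction functions simultaneously: (1 − (−1/3)(−1/3))q_C = 37 − (1/3)·(211/6), so (8/9)q_C = 455/18 and q_C = 28.4375.
Then q_A = 211/6 − (1/3)·28.4375 = 25.6875.

28.4375, 25.6875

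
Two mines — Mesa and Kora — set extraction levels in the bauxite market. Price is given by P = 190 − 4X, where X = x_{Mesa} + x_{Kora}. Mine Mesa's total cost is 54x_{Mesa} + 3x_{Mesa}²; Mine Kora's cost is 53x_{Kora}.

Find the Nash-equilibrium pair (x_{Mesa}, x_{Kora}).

Mine Mesa's profit: π = x_{Mesa}(190 − 4(x_{Mesa} + x_{Kora})) − 54x_{Mesa} − 3x_{Mesa}².
∂π/∂x_{Mesa} = 136 − 14x_{Mesa} − 4x_{Kora} = 0, so x_{Mesa} = 68/7 − (2/7)x_{Kora}.
For Kora: ∂π/∂x_{Kora} = 137 − 8x_{Kora} − 4x_{Mesa} = 0 ⇒ x_{Kora} = 17.125 − 0.5x_{Mesa}.
Plugging x_{Kora} into Mesa's best response: x_{Mesa} = 68/7 − (2/7)(17.125 − 0.5x_{Mesa}) ⇒ (6/7)x_{Mesa} = 135/28, so x_{Mesa} = 5.625.
Then x_{Kora} = 17.125 − 0.5·5.625 = 14.3125.

5.625, 14.3125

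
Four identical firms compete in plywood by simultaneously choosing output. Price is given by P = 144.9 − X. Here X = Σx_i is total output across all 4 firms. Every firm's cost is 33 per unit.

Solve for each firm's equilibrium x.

22.38

A representative firm's profit is π_i = x_i(144.9 − X) − 33x_i, with X = x_i + Σ_{j≠i} x_j.
First-order condition: 111.9 − 2x_i − Σ_{j≠i} x_j = 0.
With identical firms, set every x_j = x: then 111.9 − 2x − 3x = 0, i.e. x = 111.9/5 = 22.38.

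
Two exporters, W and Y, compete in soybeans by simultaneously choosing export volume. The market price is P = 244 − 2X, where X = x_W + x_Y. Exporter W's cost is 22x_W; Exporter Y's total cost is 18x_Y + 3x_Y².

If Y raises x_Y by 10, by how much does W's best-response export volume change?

-5

Exporter W's profit: π = x_W(244 − 2(x_W + x_Y)) − 22x_W.
∂π/∂x_W = 222 − 4x_W − 2x_Y = 0, so x_W = 55.5 − 0.5x_Y.
The reaction-function slope is −0.5, so a 10-unit rise in x_Y moves x_W by −0.5 × 10 = −5. W's best response falls — the actions are strategic substitutes.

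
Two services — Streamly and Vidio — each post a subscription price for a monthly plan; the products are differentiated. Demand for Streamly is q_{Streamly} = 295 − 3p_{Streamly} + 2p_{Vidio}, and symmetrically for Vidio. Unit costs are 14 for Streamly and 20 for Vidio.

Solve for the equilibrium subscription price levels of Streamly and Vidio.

85.375, 87.625

Streamly's profit: π = (p_{Streamly} − 14)(295 − 3p_{Streamly} + 2p_{Vidio}).
∂π/∂p_{Streamly} = 337 − 6p_{Streamly} + 2p_{Vidio} = 0 ⇒ p_{Streamly} = 337/6 + (1/3)p_{Vidio}.
Similarly p_{Vidio} = 355/6 + (1/3)p_{Streamly}.
Substituting the second reaction function into the first: p_{Streamly} = 337/6 + (1/3)(355/6 + (1/3)p_{Streamly}), which gives (8/9)p_{Streamly} = 683/9 ⇒ p_{Streamly} = 85.375.
Then p_{Vidio} = 355/6 + (1/3)·85.375 = 87.625.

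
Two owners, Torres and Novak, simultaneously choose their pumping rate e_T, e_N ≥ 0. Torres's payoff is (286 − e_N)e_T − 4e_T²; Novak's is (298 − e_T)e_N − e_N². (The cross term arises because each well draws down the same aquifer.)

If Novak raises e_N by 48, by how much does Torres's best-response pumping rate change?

Expanding Torres's payoff: 286e_T − e_Ne_T − 4e_T².
∂π/∂e_T = 286 − e_N − 8e_T = 0, so e_T = 35.75 − 0.125e_N.
The reaction-function slope is −0.125, so a 48-unit rise in e_N moves e_T by −0.125 × 48 = −6. Torres's best response falls — the actions are strategic substitutes.

-6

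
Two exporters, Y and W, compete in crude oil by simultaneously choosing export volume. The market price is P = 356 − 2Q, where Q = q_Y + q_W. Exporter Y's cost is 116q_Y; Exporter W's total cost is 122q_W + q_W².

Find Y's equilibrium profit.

Exporter Y's profit: π = q_Y(356 − 2(q_Y + q_W)) − 116q_Y.
∂π/∂q_Y = 240 − 4q_Y − 2q_W = 0, so q_Y = 60 − 0.5q_W.
For W: ∂π/∂q_W = 234 − 6q_W − 2q_Y = 0 ⇒ q_W = 39 − (1/3)q_Y.
Solving the two reaction functions simultaneously: (1 − (−0.5)(−1/3))q_Y = 60 − 0.5·39, so (5/6)q_Y = 40.5 and q_Y = 48.6.
Then q_W = 39 − (1/3)·48.6 = 22.8.
Price P = 356 − 2·71.4 = 213.2.
Y's profit: (213.2 − 116)·48.6 = 4723.92.

4723.92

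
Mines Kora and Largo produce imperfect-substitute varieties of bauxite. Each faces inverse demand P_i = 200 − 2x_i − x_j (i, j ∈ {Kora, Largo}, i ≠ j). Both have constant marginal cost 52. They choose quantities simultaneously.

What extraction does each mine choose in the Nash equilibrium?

29.6

Mine Kora's profit: π = x_{Kora}(200 − 2x_{Kora} − x_{Largo}) − 52x_{Kora}.
∂π/∂x_{Kora} = 148 − 4x_{Kora} − x_{Largo} = 0 ⇒ x_{Kora} = 37 − 0.25x_{Largo}.
Setting x_{Kora} = x_{Largo} in the reaction function: x_{Kora} = 37 − 0.25x_{Kora}, so x_{Kora} = 37 / 1.25 = 29.6.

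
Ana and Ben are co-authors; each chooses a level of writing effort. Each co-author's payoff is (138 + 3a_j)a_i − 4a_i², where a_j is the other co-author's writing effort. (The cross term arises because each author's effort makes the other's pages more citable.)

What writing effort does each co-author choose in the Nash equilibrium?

27.6

Ana's payoff is (138 + 3a_B)a_A − 4a_A².
∂π/∂a_A = 138 + 3a_B − 8a_A = 0, so a_A = 17.25 + 0.375a_B.
Setting a_A = a_B in the reaction function: a_A = 17.25 + 0.375a_A, so a_A = 17.25 / 0.625 = 27.6.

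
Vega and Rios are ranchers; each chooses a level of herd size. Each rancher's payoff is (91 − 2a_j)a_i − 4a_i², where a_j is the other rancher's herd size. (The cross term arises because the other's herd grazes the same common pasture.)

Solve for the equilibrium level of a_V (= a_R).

Vega's payoff is (91 − 2a_R)a_V − 4a_V².
∂π/∂a_V = 91 − 2a_R − 8a_V = 0, so a_V = 11.375 − 0.25a_R.
The game is symmetric, so in equilibrium a_R = a_V: the reaction function gives 1.25a_V = 11.375, hence a_V = 9.1.

9.1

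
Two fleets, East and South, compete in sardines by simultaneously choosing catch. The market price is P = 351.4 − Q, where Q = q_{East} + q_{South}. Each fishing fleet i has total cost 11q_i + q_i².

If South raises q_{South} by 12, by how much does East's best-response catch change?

-3

Fishing fleet East's profit: π = q_{East}(351.4 − (q_{East} + q_{South})) − 11q_{East} − q_{East}².
∂π/∂q_{East} = 340.4 − 4q_{East} − q_{South} = 0, so q_{East} = 85.1 − 0.25q_{South}.
The reaction-function slope is −0.25, so a 12-unit rise in q_{South} moves q_{East} by −0.25 × 12 = −3. East's best response falls — the actions are strategic substitutes.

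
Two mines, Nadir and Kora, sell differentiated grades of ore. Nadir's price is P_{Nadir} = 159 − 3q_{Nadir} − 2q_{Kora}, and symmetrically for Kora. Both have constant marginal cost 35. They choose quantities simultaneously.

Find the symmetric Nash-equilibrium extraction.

Mine Nadir's profit: π = q_{Nadir}(159 − 3q_{Nadir} − 2q_{Kora}) − 35q_{Nadir}.
∂π/∂q_{Nadir} = 124 − 6q_{Nadir} − 2q_{Kora} = 0 ⇒ q_{Nadir} = 62/3 − (1/3)q_{Kora}.
By symmetry q_{Kora} = q_{Nadir}; substituting into the reaction function, (4/3)q_{Nadir} = 62/3 and q_{Nadir} = 15.5.

15.5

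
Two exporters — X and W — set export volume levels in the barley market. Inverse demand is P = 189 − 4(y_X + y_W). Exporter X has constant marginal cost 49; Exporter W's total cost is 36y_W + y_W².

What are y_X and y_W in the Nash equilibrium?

Exporter X's profit: π = y_X(189 − 4(y_X + y_W)) − 49y_X.
∂π/∂y_X = 140 − 8y_X − 4y_W = 0, so y_X = 17.5 − 0.5y_W.
For W: ∂π/∂y_W = 153 − 10y_W − 4y_X = 0 ⇒ y_W = 15.3 − 0.4y_X.
Solving the two reaction functions simultaneously: (1 − (−0.5)(−0.4))y_X = 17.5 − 0.5·15.3, so 0.8y_X = 9.85 and y_X = 12.3125.
Then y_W = 15.3 − 0.4·12.3125 = 10.375.

12.3125, 10.375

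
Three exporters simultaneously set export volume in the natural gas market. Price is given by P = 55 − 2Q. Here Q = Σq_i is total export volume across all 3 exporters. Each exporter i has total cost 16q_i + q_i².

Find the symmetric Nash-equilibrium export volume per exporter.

3.9

A representative exporter's profit is π_i = q_i(55 − 2Q) − 16q_i − q_i², with Q = q_i + Σ_{j≠i} q_j.
First-order condition: 39 − 6q_i − 2Σ_{j≠i} q_j = 0.
In a symmetric equilibrium every exporter chooses the same q, so Σ_{j≠i} q_j = 2q. The condition becomes 39 − 10q = 0, giving q = 39/10 = 3.9.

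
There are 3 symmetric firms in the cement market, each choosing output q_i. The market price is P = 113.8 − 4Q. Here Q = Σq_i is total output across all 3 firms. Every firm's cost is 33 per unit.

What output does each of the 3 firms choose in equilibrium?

5.05

A representative firm's profit is π_i = q_i(113.8 − 4Q) − 33q_i, with Q = q_i + Σ_{j≠i} q_j.
First-order condition: 80.8 − 8q_i − 4Σ_{j≠i} q_j = 0.
Imposing symmetry (q_j = q for all j) turns Σ_{j≠i} q_j into 2q, so 80.8 = 16q and q = 5.05.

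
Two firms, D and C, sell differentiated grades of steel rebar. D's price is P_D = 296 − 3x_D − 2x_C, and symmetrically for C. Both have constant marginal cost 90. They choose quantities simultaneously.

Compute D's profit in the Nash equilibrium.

1989.1875

Firm D's profit: π = x_D(296 − 3x_D − 2x_C) − 90x_D.
∂π/∂x_D = 206 − 6x_D − 2x_C = 0 ⇒ x_D = 103/3 − (1/3)x_C.
By symmetry x_C = x_D; substituting into the reaction function, (4/3)x_D = 103/3 and x_D = 25.75.
P_D = 296 − 3·25.75 − 2·25.75 = 167.25.
Profit = (167.25 − 90)·25.75 = 1989.1875.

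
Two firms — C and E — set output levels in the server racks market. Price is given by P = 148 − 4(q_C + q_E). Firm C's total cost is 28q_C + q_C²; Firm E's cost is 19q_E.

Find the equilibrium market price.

Firm C's profit: π = q_C(148 − 4(q_C + q_E)) − 28q_C − q_C².
∂π/∂q_C = 120 − 10q_C − 4q_E = 0, so q_C = 12 − 0.4q_E.
For E: ∂π/∂q_E = 129 − 8q_E − 4q_C = 0 ⇒ q_E = 16.125 − 0.5q_C.
Solving the two reaction functions simultaneously: (1 − (−0.4)(−0.5))q_C = 12 − 0.4·16.125, so 0.8q_C = 5.55 and q_C = 6.9375.
Then q_E = 16.125 − 0.5·6.9375 = 405/32.
Equilibrium price: P = 148 − 4·(627/32) = 69.625.

69.625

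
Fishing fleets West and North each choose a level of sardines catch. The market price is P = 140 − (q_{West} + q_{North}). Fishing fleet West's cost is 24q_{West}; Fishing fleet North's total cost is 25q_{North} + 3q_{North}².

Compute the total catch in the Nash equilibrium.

Fishing fleet West's profit: π = q_{West}(140 − (q_{West} + q_{North})) − 24q_{West}.
∂π/∂q_{West} = 116 − 2q_{West} − q_{North} = 0, so q_{West} = 58 − 0.5q_{North}.
For North: ∂π/∂q_{North} = 115 − 8q_{North} − q_{West} = 0 ⇒ q_{North} = 14.375 − 0.125q_{West}.
Substituting the second reaction function into the first: q_{West} = 58 − 0.5(14.375 − 0.125q_{West}), which gives 0.9375q_{West} = 50.8125 ⇒ q_{West} = 54.2.
Then q_{North} = 14.375 − 0.125·54.2 = 7.6.
Total catch: 54.2 + 7.6 = 61.8.

61.8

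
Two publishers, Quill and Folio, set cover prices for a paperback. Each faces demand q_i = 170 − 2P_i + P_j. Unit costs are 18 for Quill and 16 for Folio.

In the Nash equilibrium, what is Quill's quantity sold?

Quill's profit: π = (P_{Quill} − 18)(170 − 2P_{Quill} + P_{Folio}).
∂π/∂P_{Quill} = 206 − 4P_{Quill} + P_{Folio} = 0 ⇒ P_{Quill} = 51.5 + 0.25P_{Folio}.
Similarly P_{Folio} = 50.5 + 0.25P_{Quill}.
Solving the two reaction functions simultaneously: (1 − (0.25)(0.25))P_{Quill} = 51.5 + 0.25·50.5, so 0.9375P_{Quill} = 64.125 and P_{Quill} = 68.4.
Then P_{Folio} = 50.5 + 0.25·68.4 = 67.6.
q_{Quill} = 170 − 2·68.4 + 67.6 = 100.8.

100.8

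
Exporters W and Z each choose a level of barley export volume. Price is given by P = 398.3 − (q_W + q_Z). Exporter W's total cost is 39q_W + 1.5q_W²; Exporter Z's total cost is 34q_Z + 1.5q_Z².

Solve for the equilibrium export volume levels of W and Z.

59.675, 60.925

Exporter W's profit: π = q_W(398.3 − (q_W + q_Z)) − 39q_W − 1.5q_W².
∂π/∂q_W = 359.3 − 5q_W − q_Z = 0, so q_W = 71.86 − 0.2q_Z.
By the same steps for Z: q_Z = 72.86 − 0.2q_W.
Solving the two reaction functions simultaneously: (1 − (−0.2)(−0.2))q_W = 71.86 − 0.2·72.86, so 0.96q_W = 57.288 and q_W = 59.675.
Then q_Z = 72.86 − 0.2·59.675 = 60.925.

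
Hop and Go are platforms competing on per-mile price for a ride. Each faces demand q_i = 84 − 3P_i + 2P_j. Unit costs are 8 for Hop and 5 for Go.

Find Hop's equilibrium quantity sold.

Hop's profit: π = (P_{Hop} − 8)(84 − 3P_{Hop} + 2P_{Go}).
∂π/∂P_{Hop} = 108 − 6P_{Hop} + 2P_{Go} = 0 ⇒ P_{Hop} = 18 + (1/3)P_{Go}.
Similarly P_{Go} = 16.5 + (1/3)P_{Hop}.
Plugging P_{Go} into Hop's best response: P_{Hop} = 18 + (1/3)(16.5 + (1/3)P_{Hop}) ⇒ (8/9)P_{Hop} = 23.5, so P_{Hop} = 26.4375.
Then P_{Go} = 16.5 + (1/3)·26.4375 = 25.3125.
q_{Hop} = 84 − 3·26.4375 + 2·25.3125 = 55.3125.

55.3125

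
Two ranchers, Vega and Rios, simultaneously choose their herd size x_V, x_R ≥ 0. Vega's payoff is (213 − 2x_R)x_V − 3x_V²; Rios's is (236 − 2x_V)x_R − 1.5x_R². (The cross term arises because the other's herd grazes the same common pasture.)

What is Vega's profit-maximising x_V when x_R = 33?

Expanding Vega's payoff: 213x_V − 2x_Rx_V − 3x_V².
∂π/∂x_V = 213 − 2x_R − 6x_V = 0, so x_V = 35.5 − (1/3)x_R.
At x_R = 33: x_V = 35.5 − (1/3)·33 = 24.5.

24.5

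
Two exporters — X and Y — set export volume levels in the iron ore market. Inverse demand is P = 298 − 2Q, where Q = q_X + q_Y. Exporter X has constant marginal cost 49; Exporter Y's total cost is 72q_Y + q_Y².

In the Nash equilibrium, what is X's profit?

Exporter X's profit: π = q_X(298 − 2(q_X + q_Y)) − 49q_X.
∂π/∂q_X = 249 − 4q_X − 2q_Y = 0, so q_X = 62.25 − 0.5q_Y.
For Y: ∂π/∂q_Y = 226 − 6q_Y − 2q_X = 0 ⇒ q_Y = 113/3 − (1/3)q_X.
Substituting the second reaction function into the first: q_X = 62.25 − 0.5(113/3 − (1/3)q_X), which gives (5/6)q_X = 521/12 ⇒ q_X = 52.1.
Then q_Y = 113/3 − (1/3)·52.1 = 20.3.
Price P = 298 − 2·72.4 = 153.2.
X's profit: (153.2 − 49)·52.1 = 5428.82.

5428.82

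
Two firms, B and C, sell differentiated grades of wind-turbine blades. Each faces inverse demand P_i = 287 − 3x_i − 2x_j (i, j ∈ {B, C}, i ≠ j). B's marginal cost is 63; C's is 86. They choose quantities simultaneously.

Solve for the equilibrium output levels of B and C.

29.4375, 23.6875

Firm B's profit: π = x_B(287 − 3x_B − 2x_C) − 63x_B.
∂π/∂x_B = 224 − 6x_B − 2x_C = 0 ⇒ x_B = 112/3 − (1/3)x_C.
Similarly x_C = 33.5 − (1/3)x_B.
Substituting the second reaction function into the first: x_B = 112/3 − (1/3)(33.5 − (1/3)x_B), which gives (8/9)x_B = 157/6 ⇒ x_B = 29.4375.
Then x_C = 33.5 − (1/3)·29.4375 = 23.6875.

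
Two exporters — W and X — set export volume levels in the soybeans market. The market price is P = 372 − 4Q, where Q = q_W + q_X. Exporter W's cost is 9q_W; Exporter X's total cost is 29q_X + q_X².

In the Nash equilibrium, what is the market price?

150.125

Exporter W's profit: π = q_W(372 − 4(q_W + q_X)) − 9q_W.
∂π/∂q_W = 363 − 8q_W − 4q_X = 0, so q_W = 45.375 − 0.5q_X.
For X: ∂π/∂q_X = 343 − 10q_X − 4q_W = 0 ⇒ q_X = 34.3 − 0.4q_W.
Plugging q_X into W's best response: q_W = 45.375 − 0.5(34.3 − 0.4q_W) ⇒ 0.8q_W = 28.225, so q_W = 1129/32.
Then q_X = 34.3 − 0.4·(1129/32) = 20.1875.
Equilibrium price: P = 372 − 4·(1775/32) = 150.125.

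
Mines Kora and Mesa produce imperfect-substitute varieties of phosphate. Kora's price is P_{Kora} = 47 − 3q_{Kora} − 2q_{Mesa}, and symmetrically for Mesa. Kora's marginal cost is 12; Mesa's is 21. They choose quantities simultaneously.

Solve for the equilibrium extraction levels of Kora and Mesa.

Mine Kora's profit: π = q_{Kora}(47 − 3q_{Kora} − 2q_{Mesa}) − 12q_{Kora}.
∂π/∂q_{Kora} = 35 − 6q_{Kora} − 2q_{Mesa} = 0 ⇒ q_{Kora} = 35/6 − (1/3)q_{Mesa}.
Similarly q_{Mesa} = 13/3 − (1/3)q_{Kora}.
Solving the two reaction functions simultaneously: (1 − (−1/3)(−1/3))q_{Kora} = 35/6 − (1/3)·(13/3), so (8/9)q_{Kora} = 79/18 and q_{Kora} = 4.9375.
Then q_{Mesa} = 13/3 − (1/3)·4.9375 = 2.6875.

4.9375, 2.6875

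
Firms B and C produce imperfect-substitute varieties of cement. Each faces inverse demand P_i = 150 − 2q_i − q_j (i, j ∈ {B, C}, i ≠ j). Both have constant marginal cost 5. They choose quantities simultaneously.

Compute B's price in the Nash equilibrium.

Firm B's profit: π = q_B(150 − 2q_B − q_C) − 5q_B.
∂π/∂q_B = 145 − 4q_B − q_C = 0 ⇒ q_B = 36.25 − 0.25q_C.
Setting q_B = q_C in the reaction function: q_B = 36.25 − 0.25q_B, so q_B = 36.25 / 1.25 = 29.
P_B = 150 − 2·29 − 29 = 63.

63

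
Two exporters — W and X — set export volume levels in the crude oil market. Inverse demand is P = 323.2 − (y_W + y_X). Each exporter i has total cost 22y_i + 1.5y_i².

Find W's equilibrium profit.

6300.1

Exporter W's profit: π = y_W(323.2 − (y_W + y_X)) − 22y_W − 1.5y_W².
∂π/∂y_W = 301.2 − 5y_W − y_X = 0, so y_W = 60.24 − 0.2y_X.
By symmetry y_X = y_W; substituting into the reaction function, 1.2y_W = 60.24 and y_W = 50.2.
Price P = 323.2 − 100.4 = 222.8.
W's profit: (222.8 − 22)·50.2 − 1.5(50.2)² = 6300.1.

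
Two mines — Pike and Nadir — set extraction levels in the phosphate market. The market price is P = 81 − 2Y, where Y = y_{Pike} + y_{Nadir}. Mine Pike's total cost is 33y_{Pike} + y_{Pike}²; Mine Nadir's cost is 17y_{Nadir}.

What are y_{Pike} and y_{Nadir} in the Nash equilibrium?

Mine Pike's profit: π = y_{Pike}(81 − 2(y_{Pike} + y_{Nadir})) − 33y_{Pike} − y_{Pike}².
∂π/∂y_{Pike} = 48 − 6y_{Pike} − 2y_{Nadir} = 0, so y_{Pike} = 8 − (1/3)y_{Nadir}.
For Nadir: ∂π/∂y_{Nadir} = 64 − 4y_{Nadir} − 2y_{Pike} = 0 ⇒ y_{Nadir} = 16 − 0.5y_{Pike}.
Solving the two reaction functions simultaneously: (1 − (−1/3)(−0.5))y_{Pike} = 8 − (1/3)·16, so (5/6)y_{Pike} = 8/3 and y_{Pike} = 3.2.
Then y_{Nadir} = 16 − 0.5·3.2 = 14.4.

3.2, 14.4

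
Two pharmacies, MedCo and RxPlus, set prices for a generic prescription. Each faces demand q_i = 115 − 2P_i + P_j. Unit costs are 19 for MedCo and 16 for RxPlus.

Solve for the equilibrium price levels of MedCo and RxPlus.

MedCo's profit: π = (P_{MedCo} − 19)(115 − 2P_{MedCo} + P_{RxPlus}).
∂π/∂P_{MedCo} = 153 − 4P_{MedCo} + P_{RxPlus} = 0 ⇒ P_{MedCo} = 38.25 + 0.25P_{RxPlus}.
Similarly P_{RxPlus} = 36.75 + 0.25P_{MedCo}.
Substituting the second reaction function into the first: P_{MedCo} = 38.25 + 0.25(36.75 + 0.25P_{MedCo}), which gives 0.9375P_{MedCo} = 47.4375 ⇒ P_{MedCo} = 50.6.
Then P_{RxPlus} = 36.75 + 0.25·50.6 = 49.4.

50.6, 49.4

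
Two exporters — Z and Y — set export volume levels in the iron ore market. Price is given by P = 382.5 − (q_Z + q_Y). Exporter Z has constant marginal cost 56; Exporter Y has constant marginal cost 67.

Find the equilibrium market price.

Exporter Z's profit: π = q_Z(382.5 − (q_Z + q_Y)) − 56q_Z.
∂π/∂q_Z = 326.5 − 2q_Z − q_Y = 0, so q_Z = 163.25 − 0.5q_Y.
By the same steps for Y: q_Y = 157.75 − 0.5q_Z.
Substituting the second reaction function into the first: q_Z = 163.25 − 0.5(157.75 − 0.5q_Z), which gives 0.75q_Z = 84.375 ⇒ q_Z = 112.5.
Then q_Y = 157.75 − 0.5·112.5 = 101.5.
Equilibrium price: P = 382.5 − 214 = 168.5.

168.5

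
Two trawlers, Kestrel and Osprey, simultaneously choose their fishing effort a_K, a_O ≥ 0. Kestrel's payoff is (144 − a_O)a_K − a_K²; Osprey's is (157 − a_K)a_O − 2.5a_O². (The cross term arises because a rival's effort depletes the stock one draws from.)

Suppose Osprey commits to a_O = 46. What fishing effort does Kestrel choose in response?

49

Expanding Kestrel's payoff: 144a_K − a_Oa_K − a_K².
∂π/∂a_K = 144 − a_O − 2a_K = 0, so a_K = 72 − 0.5a_O.
At a_O = 46: a_K = 72 − 0.5·46 = 49.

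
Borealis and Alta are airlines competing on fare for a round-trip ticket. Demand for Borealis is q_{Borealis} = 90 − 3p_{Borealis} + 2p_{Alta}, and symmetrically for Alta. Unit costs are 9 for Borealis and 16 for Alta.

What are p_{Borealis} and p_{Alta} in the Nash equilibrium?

30.5625, 33.1875

Borealis's profit: π = (p_{Borealis} − 9)(90 − 3p_{Borealis} + 2p_{Alta}).
∂π/∂p_{Borealis} = 117 − 6p_{Borealis} + 2p_{Alta} = 0 ⇒ p_{Borealis} = 19.5 + (1/3)p_{Alta}.
Similarly p_{Alta} = 23 + (1/3)p_{Borealis}.
Solving the two reaction functions simultaneously: (1 − (1/3)(1/3))p_{Borealis} = 19.5 + (1/3)·23, so (8/9)p_{Borealis} = 163/6 and p_{Borealis} = 30.5625.
Then p_{Alta} = 23 + (1/3)·30.5625 = 33.1875.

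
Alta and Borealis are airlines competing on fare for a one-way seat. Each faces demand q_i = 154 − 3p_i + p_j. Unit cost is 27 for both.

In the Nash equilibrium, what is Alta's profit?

Alta's profit: π = (p_{Alta} − 27)(154 − 3p_{Alta} + p_{Borealis}).
∂π/∂p_{Alta} = 235 − 6p_{Alta} + p_{Borealis} = 0 ⇒ p_{Alta} = 235/6 + (1/6)p_{Borealis}.
By symmetry p_{Borealis} = p_{Alta}; substituting into the reaction function, (5/6)p_{Alta} = 235/6 and p_{Alta} = 47.
q_{Alta} = 154 − 3·47 + 47 = 60.
Profit = (47 − 27)·60 = 1200.

1200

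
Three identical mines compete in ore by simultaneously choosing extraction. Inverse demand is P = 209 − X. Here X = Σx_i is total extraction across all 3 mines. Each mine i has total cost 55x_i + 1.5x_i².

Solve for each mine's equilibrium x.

22

A representative mine's profit is π_i = x_i(209 − X) − 55x_i − 1.5x_i², with X = x_i + Σ_{j≠i} x_j.
First-order condition: 154 − 5x_i − Σ_{j≠i} x_j = 0.
With identical mines, set every x_j = x: then 154 − 5x − 2x = 0, i.e. x = 154/7 = 22.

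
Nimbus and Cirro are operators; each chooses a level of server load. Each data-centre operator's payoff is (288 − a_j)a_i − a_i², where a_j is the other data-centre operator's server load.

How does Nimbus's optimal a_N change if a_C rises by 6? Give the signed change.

-3

Nimbus's payoff is (288 − a_C)a_N − a_N².
∂π/∂a_N = 288 − a_C − 2a_N = 0, so a_N = 144 − 0.5a_C.
The reaction-function slope is −0.5, so a 6-unit rise in a_C moves a_N by −0.5 × 6 = −3. Nimbus's best response falls — the actions are strategic substitutes.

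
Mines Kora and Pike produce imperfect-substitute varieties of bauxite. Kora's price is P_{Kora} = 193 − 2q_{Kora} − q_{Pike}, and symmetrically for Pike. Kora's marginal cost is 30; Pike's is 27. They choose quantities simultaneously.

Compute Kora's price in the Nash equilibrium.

Mine Kora's profit: π = q_{Kora}(193 − 2q_{Kora} − q_{Pike}) − 30q_{Kora}.
∂π/∂q_{Kora} = 163 − 4q_{Kora} − q_{Pike} = 0 ⇒ q_{Kora} = 40.75 − 0.25q_{Pike}.
Similarly q_{Pike} = 41.5 − 0.25q_{Kora}.
Solving the two reaction functions simultaneously: (1 − (−0.25)(−0.25))q_{Kora} = 40.75 − 0.25·41.5, so 0.9375q_{Kora} = 30.375 and q_{Kora} = 32.4.
Then q_{Pike} = 41.5 − 0.25·32.4 = 33.4.
P_{Kora} = 193 − 2·32.4 − 33.4 = 94.8.

94.8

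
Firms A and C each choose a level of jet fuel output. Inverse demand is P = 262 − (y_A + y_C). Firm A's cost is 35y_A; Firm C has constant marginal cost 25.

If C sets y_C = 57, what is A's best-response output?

Firm A's profit: π = y_A(262 − (y_A + y_C)) − 35y_A.
∂π/∂y_A = 227 − 2y_A − y_C = 0, so y_A = 113.5 − 0.5y_C.
At y_C = 57: y_A = 113.5 − 0.5·57 = 85.

85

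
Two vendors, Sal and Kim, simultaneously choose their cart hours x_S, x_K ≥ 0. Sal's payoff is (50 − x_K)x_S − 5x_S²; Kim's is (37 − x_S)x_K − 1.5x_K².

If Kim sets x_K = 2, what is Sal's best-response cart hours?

4.8

Expanding Sal's payoff: 50x_S − x_Kx_S − 5x_S².
∂π/∂x_S = 50 − x_K − 10x_S = 0, so x_S = 5 − 0.1x_K.
At x_K = 2: x_S = 5 − 0.1·2 = 4.8.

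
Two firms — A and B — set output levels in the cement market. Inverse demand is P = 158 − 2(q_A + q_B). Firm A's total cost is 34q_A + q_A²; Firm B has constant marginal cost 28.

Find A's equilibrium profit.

Firm A's profit: π = q_A(158 − 2(q_A + q_B)) − 34q_A − q_A².
∂π/∂q_A = 124 − 6q_A − 2q_B = 0, so q_A = 62/3 − (1/3)q_B.
For B: ∂π/∂q_B = 130 − 4q_B − 2q_A = 0 ⇒ q_B = 32.5 − 0.5q_A.
Substituting the second reaction function into the first: q_A = 62/3 − (1/3)(32.5 − 0.5q_A), which gives (5/6)q_A = 59/6 ⇒ q_A = 11.8.
Then q_B = 32.5 − 0.5·11.8 = 26.6.
Price P = 158 − 2·38.4 = 81.2.
A's profit: (81.2 − 34)·11.8 − (11.8)² = 417.72.

417.72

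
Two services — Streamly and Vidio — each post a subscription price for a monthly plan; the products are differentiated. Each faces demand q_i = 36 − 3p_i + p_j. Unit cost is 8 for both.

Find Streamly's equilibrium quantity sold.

Streamly's profit: π = (p_{Streamly} − 8)(36 − 3p_{Streamly} + p_{Vidio}).
∂π/∂p_{Streamly} = 60 − 6p_{Streamly} + p_{Vidio} = 0 ⇒ p_{Streamly} = 10 + (1/6)p_{Vidio}.
By symmetry p_{Vidio} = p_{Streamly}; substituting into the reaction function, (5/6)p_{Streamly} = 10 and p_{Streamly} = 12.
q_{Streamly} = 36 − 3·12 + 12 = 12.

12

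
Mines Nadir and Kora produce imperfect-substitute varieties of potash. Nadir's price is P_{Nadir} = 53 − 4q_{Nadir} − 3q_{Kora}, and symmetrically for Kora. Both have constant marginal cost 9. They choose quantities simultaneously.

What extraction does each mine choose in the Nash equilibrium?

4

Mine Nadir's profit: π = q_{Nadir}(53 − 4q_{Nadir} − 3q_{Kora}) − 9q_{Nadir}.
∂π/∂q_{Nadir} = 44 − 8q_{Nadir} − 3q_{Kora} = 0 ⇒ q_{Nadir} = 5.5 − 0.375q_{Kora}.
Setting q_{Nadir} = q_{Kora} in the reaction function: q_{Nadir} = 5.5 − 0.375q_{Nadir}, so q_{Nadir} = 5.5 / 1.375 = 4.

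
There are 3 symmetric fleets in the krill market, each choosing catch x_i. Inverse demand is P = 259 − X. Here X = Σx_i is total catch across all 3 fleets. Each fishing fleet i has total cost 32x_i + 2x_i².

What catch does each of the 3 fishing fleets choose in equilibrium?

28.375

A representative fishing fleet's profit is π_i = x_i(259 − X) − 32x_i − 2x_i², with X = x_i + Σ_{j≠i} x_j.
First-order condition: 227 − 6x_i − Σ_{j≠i} x_j = 0.
In a symmetric equilibrium every fishing fleet chooses the same x, so Σ_{j≠i} x_j = 2x. The condition becomes 227 − 8x = 0, giving x = 227/8 = 28.375.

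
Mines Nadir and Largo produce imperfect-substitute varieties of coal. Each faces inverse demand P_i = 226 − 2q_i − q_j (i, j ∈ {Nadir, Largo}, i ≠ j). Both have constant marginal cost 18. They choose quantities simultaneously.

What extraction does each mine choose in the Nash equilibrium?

41.6

Mine Nadir's profit: π = q_{Nadir}(226 − 2q_{Nadir} − q_{Largo}) − 18q_{Nadir}.
∂π/∂q_{Nadir} = 208 − 4q_{Nadir} − q_{Largo} = 0 ⇒ q_{Nadir} = 52 − 0.25q_{Largo}.
Setting q_{Nadir} = q_{Largo} in the reaction function: q_{Nadir} = 52 − 0.25q_{Nadir}, so q_{Nadir} = 52 / 1.25 = 41.6.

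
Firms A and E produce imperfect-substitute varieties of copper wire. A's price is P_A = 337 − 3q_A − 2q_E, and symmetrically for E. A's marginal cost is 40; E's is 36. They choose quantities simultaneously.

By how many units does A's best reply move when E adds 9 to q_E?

-3

Firm A's profit: π = q_A(337 − 3q_A − 2q_E) − 40q_A.
∂π/∂q_A = 297 − 6q_A − 2q_E = 0 ⇒ q_A = 49.5 − (1/3)q_E.
The reaction-function slope is −1/3, so a 9-unit rise in q_E moves q_A by −1/3 × 9 = −3. A's best response falls — the actions are strategic substitutes.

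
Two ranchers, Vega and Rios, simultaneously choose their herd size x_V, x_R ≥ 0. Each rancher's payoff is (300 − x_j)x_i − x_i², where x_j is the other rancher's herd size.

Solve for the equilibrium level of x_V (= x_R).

100

Vega's payoff is (300 − x_R)x_V − x_V².
∂π/∂x_V = 300 − x_R − 2x_V = 0, so x_V = 150 − 0.5x_R.
By symmetry x_R = x_V; substituting into the reaction function, 1.5x_V = 150 and x_V = 100.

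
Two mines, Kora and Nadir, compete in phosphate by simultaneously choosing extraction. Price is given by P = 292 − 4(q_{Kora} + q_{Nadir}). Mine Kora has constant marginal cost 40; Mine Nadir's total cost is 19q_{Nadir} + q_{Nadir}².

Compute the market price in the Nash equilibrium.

129.25

Mine Kora's profit: π = q_{Kora}(292 − 4(q_{Kora} + q_{Nadir})) − 40q_{Kora}.
∂π/∂q_{Kora} = 252 − 8q_{Kora} − 4q_{Nadir} = 0, so q_{Kora} = 31.5 − 0.5q_{Nadir}.
For Nadir: ∂π/∂q_{Nadir} = 273 − 10q_{Nadir} − 4q_{Kora} = 0 ⇒ q_{Nadir} = 27.3 − 0.4q_{Kora}.
Substituting the second reaction function into the first: q_{Kora} = 31.5 − 0.5(27.3 − 0.4q_{Kora}), which gives 0.8q_{Kora} = 17.85 ⇒ q_{Kora} = 22.3125.
Then q_{Nadir} = 27.3 − 0.4·22.3125 = 18.375.
Equilibrium price: P = 292 − 4·40.6875 = 129.25.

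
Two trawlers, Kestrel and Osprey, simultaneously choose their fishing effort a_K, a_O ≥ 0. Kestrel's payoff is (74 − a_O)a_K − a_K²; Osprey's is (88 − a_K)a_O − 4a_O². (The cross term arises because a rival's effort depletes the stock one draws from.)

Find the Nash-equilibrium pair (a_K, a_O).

Expanding Kestrel's payoff: 74a_K − a_Oa_K − a_K².
∂π/∂a_K = 74 − a_O − 2a_K = 0, so a_K = 37 − 0.5a_O.
Likewise for Osprey: a_O = 11 − 0.125a_K.
Substituting the second reaction function into the first: a_K = 37 − 0.5(11 − 0.125a_K), which gives 0.9375a_K = 31.5 ⇒ a_K = 33.6.
Then a_O = 11 − 0.125·33.6 = 6.8.

33.6, 6.8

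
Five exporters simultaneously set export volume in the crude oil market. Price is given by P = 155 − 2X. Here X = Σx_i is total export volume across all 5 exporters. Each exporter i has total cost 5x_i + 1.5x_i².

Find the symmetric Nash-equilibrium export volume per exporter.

10

A representative exporter's profit is π_i = x_i(155 − 2X) − 5x_i − 1.5x_i², with X = x_i + Σ_{j≠i} x_j.
First-order condition: 150 − 7x_i − 2Σ_{j≠i} x_j = 0.
Imposing symmetry (x_j = x for all j) turns Σ_{j≠i} x_j into 4x, so 150 = 15x and x = 10.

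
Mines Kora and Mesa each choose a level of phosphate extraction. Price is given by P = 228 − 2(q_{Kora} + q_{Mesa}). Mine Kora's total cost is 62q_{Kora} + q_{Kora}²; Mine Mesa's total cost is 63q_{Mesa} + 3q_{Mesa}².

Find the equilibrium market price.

157

Mine Kora's profit: π = q_{Kora}(228 − 2(q_{Kora} + q_{Mesa})) − 62q_{Kora} − q_{Kora}².
∂π/∂q_{Kora} = 166 − 6q_{Kora} − 2q_{Mesa} = 0, so q_{Kora} = 83/3 − (1/3)q_{Mesa}.
For Mesa: ∂π/∂q_{Mesa} = 165 − 10q_{Mesa} − 2q_{Kora} = 0 ⇒ q_{Mesa} = 16.5 − 0.2q_{Kora}.
Solving the two reaction functions simultaneously: (1 − (−1/3)(−0.2))q_{Kora} = 83/3 − (1/3)·16.5, so (14/15)q_{Kora} = 133/6 and q_{Kora} = 23.75.
Then q_{Mesa} = 16.5 − 0.2·23.75 = 11.75.
Equilibrium price: P = 228 − 2·35.5 = 157.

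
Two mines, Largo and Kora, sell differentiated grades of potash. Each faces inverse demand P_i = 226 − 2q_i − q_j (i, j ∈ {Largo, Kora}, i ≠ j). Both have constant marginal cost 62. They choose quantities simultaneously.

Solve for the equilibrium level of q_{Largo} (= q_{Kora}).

32.8

Mine Largo's profit: π = q_{Largo}(226 − 2q_{Largo} − q_{Kora}) − 62q_{Largo}.
∂π/∂q_{Largo} = 164 − 4q_{Largo} − q_{Kora} = 0 ⇒ q_{Largo} = 41 − 0.25q_{Kora}.
The game is symmetric, so in equilibrium q_{Kora} = q_{Largo}: the reaction function gives 1.25q_{Largo} = 41, hence q_{Largo} = 32.8.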